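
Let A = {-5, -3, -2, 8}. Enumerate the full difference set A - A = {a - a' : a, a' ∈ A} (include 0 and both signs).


A - A = {a - a' : a, a' ∈ A}.
Compute a - a' for each ordered pair (a, a'):
a = -5: -5--5=0, -5--3=-2, -5--2=-3, -5-8=-13
a = -3: -3--5=2, -3--3=0, -3--2=-1, -3-8=-11
a = -2: -2--5=3, -2--3=1, -2--2=0, -2-8=-10
a = 8: 8--5=13, 8--3=11, 8--2=10, 8-8=0
Collecting distinct values (and noting 0 appears from a-a):
A - A = {-13, -11, -10, -3, -2, -1, 0, 1, 2, 3, 10, 11, 13}
|A - A| = 13

A - A = {-13, -11, -10, -3, -2, -1, 0, 1, 2, 3, 10, 11, 13}


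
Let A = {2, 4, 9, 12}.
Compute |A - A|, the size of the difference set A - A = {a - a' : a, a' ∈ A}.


A - A = {a - a' : a, a' ∈ A}; |A| = 4.
Bounds: 2|A|-1 ≤ |A - A| ≤ |A|² - |A| + 1, i.e. 7 ≤ |A - A| ≤ 13.
Note: 0 ∈ A - A always (from a - a). The set is symmetric: if d ∈ A - A then -d ∈ A - A.
Enumerate nonzero differences d = a - a' with a > a' (then include -d):
Positive differences: {2, 3, 5, 7, 8, 10}
Full difference set: {0} ∪ (positive diffs) ∪ (negative diffs).
|A - A| = 1 + 2·6 = 13 (matches direct enumeration: 13).

|A - A| = 13


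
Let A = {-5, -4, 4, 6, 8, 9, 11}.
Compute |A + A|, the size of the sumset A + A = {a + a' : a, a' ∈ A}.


A + A = {a + a' : a, a' ∈ A}; |A| = 7.
General bounds: 2|A| - 1 ≤ |A + A| ≤ |A|(|A|+1)/2, i.e. 13 ≤ |A + A| ≤ 28.
Lower bound 2|A|-1 is attained iff A is an arithmetic progression.
Enumerate sums a + a' for a ≤ a' (symmetric, so this suffices):
a = -5: -5+-5=-10, -5+-4=-9, -5+4=-1, -5+6=1, -5+8=3, -5+9=4, -5+11=6
a = -4: -4+-4=-8, -4+4=0, -4+6=2, -4+8=4, -4+9=5, -4+11=7
a = 4: 4+4=8, 4+6=10, 4+8=12, 4+9=13, 4+11=15
a = 6: 6+6=12, 6+8=14, 6+9=15, 6+11=17
a = 8: 8+8=16, 8+9=17, 8+11=19
a = 9: 9+9=18, 9+11=20
a = 11: 11+11=22
Distinct sums: {-10, -9, -8, -1, 0, 1, 2, 3, 4, 5, 6, 7, 8, 10, 12, 13, 14, 15, 16, 17, 18, 19, 20, 22}
|A + A| = 24

|A + A| = 24


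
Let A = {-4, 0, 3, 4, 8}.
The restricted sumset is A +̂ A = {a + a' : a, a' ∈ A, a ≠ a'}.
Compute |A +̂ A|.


Restricted sumset: A +̂ A = {a + a' : a ∈ A, a' ∈ A, a ≠ a'}.
Equivalently, take A + A and drop any sum 2a that is achievable ONLY as a + a for a ∈ A (i.e. sums representable only with equal summands).
Enumerate pairs (a, a') with a < a' (symmetric, so each unordered pair gives one sum; this covers all a ≠ a'):
  -4 + 0 = -4
  -4 + 3 = -1
  -4 + 4 = 0
  -4 + 8 = 4
  0 + 3 = 3
  0 + 4 = 4
  0 + 8 = 8
  3 + 4 = 7
  3 + 8 = 11
  4 + 8 = 12
Collected distinct sums: {-4, -1, 0, 3, 4, 7, 8, 11, 12}
|A +̂ A| = 9
(Reference bound: |A +̂ A| ≥ 2|A| - 3 for |A| ≥ 2, with |A| = 5 giving ≥ 7.)

|A +̂ A| = 9


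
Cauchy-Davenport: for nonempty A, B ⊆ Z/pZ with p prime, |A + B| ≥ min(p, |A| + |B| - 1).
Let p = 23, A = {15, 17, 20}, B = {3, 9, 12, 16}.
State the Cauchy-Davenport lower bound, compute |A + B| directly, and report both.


Cauchy-Davenport: |A + B| ≥ min(p, |A| + |B| - 1) for A, B nonempty in Z/pZ.
|A| = 3, |B| = 4, p = 23.
CD lower bound = min(23, 3 + 4 - 1) = min(23, 6) = 6.
Compute A + B mod 23 directly:
a = 15: 15+3=18, 15+9=1, 15+12=4, 15+16=8
a = 17: 17+3=20, 17+9=3, 17+12=6, 17+16=10
a = 20: 20+3=0, 20+9=6, 20+12=9, 20+16=13
A + B = {0, 1, 3, 4, 6, 8, 9, 10, 13, 18, 20}, so |A + B| = 11.
Verify: 11 ≥ 6? Yes ✓.

CD lower bound = 6, actual |A + B| = 11.


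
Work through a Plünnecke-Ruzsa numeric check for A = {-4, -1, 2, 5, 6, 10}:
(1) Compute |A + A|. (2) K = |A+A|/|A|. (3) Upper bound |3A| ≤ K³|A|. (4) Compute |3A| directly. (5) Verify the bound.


|A| = 6.
Step 1: Compute A + A by enumerating all 36 pairs.
A + A = {-8, -5, -2, 1, 2, 4, 5, 6, 7, 8, 9, 10, 11, 12, 15, 16, 20}, so |A + A| = 17.
Step 2: Doubling constant K = |A + A|/|A| = 17/6 = 17/6 ≈ 2.8333.
Step 3: Plünnecke-Ruzsa gives |3A| ≤ K³·|A| = (2.8333)³ · 6 ≈ 136.4722.
Step 4: Compute 3A = A + A + A directly by enumerating all triples (a,b,c) ∈ A³; |3A| = 31.
Step 5: Check 31 ≤ 136.4722? Yes ✓.

K = 17/6, Plünnecke-Ruzsa bound K³|A| ≈ 136.4722, |3A| = 31, inequality holds.


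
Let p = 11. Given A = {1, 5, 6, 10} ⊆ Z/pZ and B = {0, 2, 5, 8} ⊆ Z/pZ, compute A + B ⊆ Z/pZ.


Work in Z/11Z: reduce every sum a + b modulo 11.
Enumerate all 16 pairs:
a = 1: 1+0=1, 1+2=3, 1+5=6, 1+8=9
a = 5: 5+0=5, 5+2=7, 5+5=10, 5+8=2
a = 6: 6+0=6, 6+2=8, 6+5=0, 6+8=3
a = 10: 10+0=10, 10+2=1, 10+5=4, 10+8=7
Distinct residues collected: {0, 1, 2, 3, 4, 5, 6, 7, 8, 9, 10}
|A + B| = 11 (out of 11 total residues).

A + B = {0, 1, 2, 3, 4, 5, 6, 7, 8, 9, 10}


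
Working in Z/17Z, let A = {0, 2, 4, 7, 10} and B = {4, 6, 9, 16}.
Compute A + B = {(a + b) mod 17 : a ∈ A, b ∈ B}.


Work in Z/17Z: reduce every sum a + b modulo 17.
Enumerate all 20 pairs:
a = 0: 0+4=4, 0+6=6, 0+9=9, 0+16=16
a = 2: 2+4=6, 2+6=8, 2+9=11, 2+16=1
a = 4: 4+4=8, 4+6=10, 4+9=13, 4+16=3
a = 7: 7+4=11, 7+6=13, 7+9=16, 7+16=6
a = 10: 10+4=14, 10+6=16, 10+9=2, 10+16=9
Distinct residues collected: {1, 2, 3, 4, 6, 8, 9, 10, 11, 13, 14, 16}
|A + B| = 12 (out of 17 total residues).

A + B = {1, 2, 3, 4, 6, 8, 9, 10, 11, 13, 14, 16}


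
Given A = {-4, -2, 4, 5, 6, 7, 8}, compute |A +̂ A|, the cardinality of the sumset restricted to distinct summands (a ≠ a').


Restricted sumset: A +̂ A = {a + a' : a ∈ A, a' ∈ A, a ≠ a'}.
Equivalently, take A + A and drop any sum 2a that is achievable ONLY as a + a for a ∈ A (i.e. sums representable only with equal summands).
Enumerate pairs (a, a') with a < a' (symmetric, so each unordered pair gives one sum; this covers all a ≠ a'):
  -4 + -2 = -6
  -4 + 4 = 0
  -4 + 5 = 1
  -4 + 6 = 2
  -4 + 7 = 3
  -4 + 8 = 4
  -2 + 4 = 2
  -2 + 5 = 3
  -2 + 6 = 4
  -2 + 7 = 5
  -2 + 8 = 6
  4 + 5 = 9
  4 + 6 = 10
  4 + 7 = 11
  4 + 8 = 12
  5 + 6 = 11
  5 + 7 = 12
  5 + 8 = 13
  6 + 7 = 13
  6 + 8 = 14
  7 + 8 = 15
Collected distinct sums: {-6, 0, 1, 2, 3, 4, 5, 6, 9, 10, 11, 12, 13, 14, 15}
|A +̂ A| = 15
(Reference bound: |A +̂ A| ≥ 2|A| - 3 for |A| ≥ 2, with |A| = 7 giving ≥ 11.)

|A +̂ A| = 15


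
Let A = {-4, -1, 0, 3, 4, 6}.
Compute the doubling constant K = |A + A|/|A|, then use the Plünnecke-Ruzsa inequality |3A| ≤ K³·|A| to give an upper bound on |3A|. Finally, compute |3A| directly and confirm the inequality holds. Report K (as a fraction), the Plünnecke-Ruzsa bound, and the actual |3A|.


|A| = 6.
Step 1: Compute A + A by enumerating all 36 pairs.
A + A = {-8, -5, -4, -2, -1, 0, 2, 3, 4, 5, 6, 7, 8, 9, 10, 12}, so |A + A| = 16.
Step 2: Doubling constant K = |A + A|/|A| = 16/6 = 16/6 ≈ 2.6667.
Step 3: Plünnecke-Ruzsa gives |3A| ≤ K³·|A| = (2.6667)³ · 6 ≈ 113.7778.
Step 4: Compute 3A = A + A + A directly by enumerating all triples (a,b,c) ∈ A³; |3A| = 27.
Step 5: Check 27 ≤ 113.7778? Yes ✓.

K = 16/6, Plünnecke-Ruzsa bound K³|A| ≈ 113.7778, |3A| = 27, inequality holds.


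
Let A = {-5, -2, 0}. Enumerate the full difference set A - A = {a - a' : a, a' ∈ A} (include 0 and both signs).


A - A = {a - a' : a, a' ∈ A}.
Compute a - a' for each ordered pair (a, a'):
a = -5: -5--5=0, -5--2=-3, -5-0=-5
a = -2: -2--5=3, -2--2=0, -2-0=-2
a = 0: 0--5=5, 0--2=2, 0-0=0
Collecting distinct values (and noting 0 appears from a-a):
A - A = {-5, -3, -2, 0, 2, 3, 5}
|A - A| = 7

A - A = {-5, -3, -2, 0, 2, 3, 5}


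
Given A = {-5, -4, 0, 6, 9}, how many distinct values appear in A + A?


A + A = {a + a' : a, a' ∈ A}; |A| = 5.
General bounds: 2|A| - 1 ≤ |A + A| ≤ |A|(|A|+1)/2, i.e. 9 ≤ |A + A| ≤ 15.
Lower bound 2|A|-1 is attained iff A is an arithmetic progression.
Enumerate sums a + a' for a ≤ a' (symmetric, so this suffices):
a = -5: -5+-5=-10, -5+-4=-9, -5+0=-5, -5+6=1, -5+9=4
a = -4: -4+-4=-8, -4+0=-4, -4+6=2, -4+9=5
a = 0: 0+0=0, 0+6=6, 0+9=9
a = 6: 6+6=12, 6+9=15
a = 9: 9+9=18
Distinct sums: {-10, -9, -8, -5, -4, 0, 1, 2, 4, 5, 6, 9, 12, 15, 18}
|A + A| = 15

|A + A| = 15


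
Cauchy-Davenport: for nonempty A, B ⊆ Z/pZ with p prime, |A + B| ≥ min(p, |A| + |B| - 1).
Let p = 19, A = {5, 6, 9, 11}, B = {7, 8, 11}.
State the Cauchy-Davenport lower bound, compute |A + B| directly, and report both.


Cauchy-Davenport: |A + B| ≥ min(p, |A| + |B| - 1) for A, B nonempty in Z/pZ.
|A| = 4, |B| = 3, p = 19.
CD lower bound = min(19, 4 + 3 - 1) = min(19, 6) = 6.
Compute A + B mod 19 directly:
a = 5: 5+7=12, 5+8=13, 5+11=16
a = 6: 6+7=13, 6+8=14, 6+11=17
a = 9: 9+7=16, 9+8=17, 9+11=1
a = 11: 11+7=18, 11+8=0, 11+11=3
A + B = {0, 1, 3, 12, 13, 14, 16, 17, 18}, so |A + B| = 9.
Verify: 9 ≥ 6? Yes ✓.

CD lower bound = 6, actual |A + B| = 9.


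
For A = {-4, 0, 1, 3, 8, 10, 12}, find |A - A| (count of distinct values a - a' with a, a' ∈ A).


A - A = {a - a' : a, a' ∈ A}; |A| = 7.
Bounds: 2|A|-1 ≤ |A - A| ≤ |A|² - |A| + 1, i.e. 13 ≤ |A - A| ≤ 43.
Note: 0 ∈ A - A always (from a - a). The set is symmetric: if d ∈ A - A then -d ∈ A - A.
Enumerate nonzero differences d = a - a' with a > a' (then include -d):
Positive differences: {1, 2, 3, 4, 5, 7, 8, 9, 10, 11, 12, 14, 16}
Full difference set: {0} ∪ (positive diffs) ∪ (negative diffs).
|A - A| = 1 + 2·13 = 27 (matches direct enumeration: 27).

|A - A| = 27


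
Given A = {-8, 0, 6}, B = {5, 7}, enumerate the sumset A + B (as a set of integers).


A + B = {a + b : a ∈ A, b ∈ B}.
Enumerate all |A|·|B| = 3·2 = 6 pairs (a, b) and collect distinct sums.
a = -8: -8+5=-3, -8+7=-1
a = 0: 0+5=5, 0+7=7
a = 6: 6+5=11, 6+7=13
Collecting distinct sums: A + B = {-3, -1, 5, 7, 11, 13}
|A + B| = 6

A + B = {-3, -1, 5, 7, 11, 13}


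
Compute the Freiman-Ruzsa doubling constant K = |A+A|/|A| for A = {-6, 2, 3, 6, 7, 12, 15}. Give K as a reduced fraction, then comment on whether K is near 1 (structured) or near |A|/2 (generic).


|A| = 7.
Compute A + A by enumerating all 49 pairs.
A + A = {-12, -4, -3, 0, 1, 4, 5, 6, 8, 9, 10, 12, 13, 14, 15, 17, 18, 19, 21, 22, 24, 27, 30}, so |A + A| = 23.
K = |A + A| / |A| = 23/7 (already in lowest terms) ≈ 3.2857.
Reference: AP of size 7 gives K = 13/7 ≈ 1.8571; a fully generic set of size 7 gives K ≈ 4.0000.

|A| = 7, |A + A| = 23, K = 23/7.


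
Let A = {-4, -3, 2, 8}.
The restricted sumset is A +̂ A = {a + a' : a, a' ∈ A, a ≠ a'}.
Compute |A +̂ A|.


Restricted sumset: A +̂ A = {a + a' : a ∈ A, a' ∈ A, a ≠ a'}.
Equivalently, take A + A and drop any sum 2a that is achievable ONLY as a + a for a ∈ A (i.e. sums representable only with equal summands).
Enumerate pairs (a, a') with a < a' (symmetric, so each unordered pair gives one sum; this covers all a ≠ a'):
  -4 + -3 = -7
  -4 + 2 = -2
  -4 + 8 = 4
  -3 + 2 = -1
  -3 + 8 = 5
  2 + 8 = 10
Collected distinct sums: {-7, -2, -1, 4, 5, 10}
|A +̂ A| = 6
(Reference bound: |A +̂ A| ≥ 2|A| - 3 for |A| ≥ 2, with |A| = 4 giving ≥ 5.)

|A +̂ A| = 6


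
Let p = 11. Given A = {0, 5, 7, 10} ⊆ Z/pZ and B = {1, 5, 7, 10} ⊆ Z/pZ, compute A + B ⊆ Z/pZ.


Work in Z/11Z: reduce every sum a + b modulo 11.
Enumerate all 16 pairs:
a = 0: 0+1=1, 0+5=5, 0+7=7, 0+10=10
a = 5: 5+1=6, 5+5=10, 5+7=1, 5+10=4
a = 7: 7+1=8, 7+5=1, 7+7=3, 7+10=6
a = 10: 10+1=0, 10+5=4, 10+7=6, 10+10=9
Distinct residues collected: {0, 1, 3, 4, 5, 6, 7, 8, 9, 10}
|A + B| = 10 (out of 11 total residues).

A + B = {0, 1, 3, 4, 5, 6, 7, 8, 9, 10}


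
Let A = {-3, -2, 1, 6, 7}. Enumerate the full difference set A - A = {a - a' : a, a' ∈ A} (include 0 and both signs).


A - A = {a - a' : a, a' ∈ A}.
Compute a - a' for each ordered pair (a, a'):
a = -3: -3--3=0, -3--2=-1, -3-1=-4, -3-6=-9, -3-7=-10
a = -2: -2--3=1, -2--2=0, -2-1=-3, -2-6=-8, -2-7=-9
a = 1: 1--3=4, 1--2=3, 1-1=0, 1-6=-5, 1-7=-6
a = 6: 6--3=9, 6--2=8, 6-1=5, 6-6=0, 6-7=-1
a = 7: 7--3=10, 7--2=9, 7-1=6, 7-6=1, 7-7=0
Collecting distinct values (and noting 0 appears from a-a):
A - A = {-10, -9, -8, -6, -5, -4, -3, -1, 0, 1, 3, 4, 5, 6, 8, 9, 10}
|A - A| = 17

A - A = {-10, -9, -8, -6, -5, -4, -3, -1, 0, 1, 3, 4, 5, 6, 8, 9, 10}


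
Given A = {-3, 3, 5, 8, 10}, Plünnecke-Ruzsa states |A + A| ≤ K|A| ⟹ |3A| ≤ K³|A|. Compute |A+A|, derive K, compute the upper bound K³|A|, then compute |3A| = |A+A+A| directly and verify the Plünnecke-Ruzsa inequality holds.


|A| = 5.
Step 1: Compute A + A by enumerating all 25 pairs.
A + A = {-6, 0, 2, 5, 6, 7, 8, 10, 11, 13, 15, 16, 18, 20}, so |A + A| = 14.
Step 2: Doubling constant K = |A + A|/|A| = 14/5 = 14/5 ≈ 2.8000.
Step 3: Plünnecke-Ruzsa gives |3A| ≤ K³·|A| = (2.8000)³ · 5 ≈ 109.7600.
Step 4: Compute 3A = A + A + A directly by enumerating all triples (a,b,c) ∈ A³; |3A| = 28.
Step 5: Check 28 ≤ 109.7600? Yes ✓.

K = 14/5, Plünnecke-Ruzsa bound K³|A| ≈ 109.7600, |3A| = 28, inequality holds.


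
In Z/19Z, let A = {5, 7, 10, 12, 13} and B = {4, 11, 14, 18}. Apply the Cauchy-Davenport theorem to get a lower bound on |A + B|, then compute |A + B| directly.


Cauchy-Davenport: |A + B| ≥ min(p, |A| + |B| - 1) for A, B nonempty in Z/pZ.
|A| = 5, |B| = 4, p = 19.
CD lower bound = min(19, 5 + 4 - 1) = min(19, 8) = 8.
Compute A + B mod 19 directly:
a = 5: 5+4=9, 5+11=16, 5+14=0, 5+18=4
a = 7: 7+4=11, 7+11=18, 7+14=2, 7+18=6
a = 10: 10+4=14, 10+11=2, 10+14=5, 10+18=9
a = 12: 12+4=16, 12+11=4, 12+14=7, 12+18=11
a = 13: 13+4=17, 13+11=5, 13+14=8, 13+18=12
A + B = {0, 2, 4, 5, 6, 7, 8, 9, 11, 12, 14, 16, 17, 18}, so |A + B| = 14.
Verify: 14 ≥ 8? Yes ✓.

CD lower bound = 8, actual |A + B| = 14.


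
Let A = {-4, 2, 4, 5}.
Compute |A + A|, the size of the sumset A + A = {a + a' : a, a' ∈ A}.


A + A = {a + a' : a, a' ∈ A}; |A| = 4.
General bounds: 2|A| - 1 ≤ |A + A| ≤ |A|(|A|+1)/2, i.e. 7 ≤ |A + A| ≤ 10.
Lower bound 2|A|-1 is attained iff A is an arithmetic progression.
Enumerate sums a + a' for a ≤ a' (symmetric, so this suffices):
a = -4: -4+-4=-8, -4+2=-2, -4+4=0, -4+5=1
a = 2: 2+2=4, 2+4=6, 2+5=7
a = 4: 4+4=8, 4+5=9
a = 5: 5+5=10
Distinct sums: {-8, -2, 0, 1, 4, 6, 7, 8, 9, 10}
|A + A| = 10

|A + A| = 10


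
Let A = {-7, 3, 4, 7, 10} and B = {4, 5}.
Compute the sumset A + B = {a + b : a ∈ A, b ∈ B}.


A + B = {a + b : a ∈ A, b ∈ B}.
Enumerate all |A|·|B| = 5·2 = 10 pairs (a, b) and collect distinct sums.
a = -7: -7+4=-3, -7+5=-2
a = 3: 3+4=7, 3+5=8
a = 4: 4+4=8, 4+5=9
a = 7: 7+4=11, 7+5=12
a = 10: 10+4=14, 10+5=15
Collecting distinct sums: A + B = {-3, -2, 7, 8, 9, 11, 12, 14, 15}
|A + B| = 9

A + B = {-3, -2, 7, 8, 9, 11, 12, 14, 15}


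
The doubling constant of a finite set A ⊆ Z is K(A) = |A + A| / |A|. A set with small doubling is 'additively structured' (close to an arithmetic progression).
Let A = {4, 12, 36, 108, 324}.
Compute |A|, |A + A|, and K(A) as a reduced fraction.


|A| = 5.
Compute A + A by enumerating all 25 pairs.
A + A = {8, 16, 24, 40, 48, 72, 112, 120, 144, 216, 328, 336, 360, 432, 648}, so |A + A| = 15.
K = |A + A| / |A| = 15/5 = 3/1 ≈ 3.0000.
Reference: AP of size 5 gives K = 9/5 ≈ 1.8000; a fully generic set of size 5 gives K ≈ 3.0000.

|A| = 5, |A + A| = 15, K = 15/5 = 3/1.


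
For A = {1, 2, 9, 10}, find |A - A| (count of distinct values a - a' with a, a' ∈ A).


A - A = {a - a' : a, a' ∈ A}; |A| = 4.
Bounds: 2|A|-1 ≤ |A - A| ≤ |A|² - |A| + 1, i.e. 7 ≤ |A - A| ≤ 13.
Note: 0 ∈ A - A always (from a - a). The set is symmetric: if d ∈ A - A then -d ∈ A - A.
Enumerate nonzero differences d = a - a' with a > a' (then include -d):
Positive differences: {1, 7, 8, 9}
Full difference set: {0} ∪ (positive diffs) ∪ (negative diffs).
|A - A| = 1 + 2·4 = 9 (matches direct enumeration: 9).

|A - A| = 9


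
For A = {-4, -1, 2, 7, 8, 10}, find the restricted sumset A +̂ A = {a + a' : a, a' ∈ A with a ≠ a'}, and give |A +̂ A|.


Restricted sumset: A +̂ A = {a + a' : a ∈ A, a' ∈ A, a ≠ a'}.
Equivalently, take A + A and drop any sum 2a that is achievable ONLY as a + a for a ∈ A (i.e. sums representable only with equal summands).
Enumerate pairs (a, a') with a < a' (symmetric, so each unordered pair gives one sum; this covers all a ≠ a'):
  -4 + -1 = -5
  -4 + 2 = -2
  -4 + 7 = 3
  -4 + 8 = 4
  -4 + 10 = 6
  -1 + 2 = 1
  -1 + 7 = 6
  -1 + 8 = 7
  -1 + 10 = 9
  2 + 7 = 9
  2 + 8 = 10
  2 + 10 = 12
  7 + 8 = 15
  7 + 10 = 17
  8 + 10 = 18
Collected distinct sums: {-5, -2, 1, 3, 4, 6, 7, 9, 10, 12, 15, 17, 18}
|A +̂ A| = 13
(Reference bound: |A +̂ A| ≥ 2|A| - 3 for |A| ≥ 2, with |A| = 6 giving ≥ 9.)

|A +̂ A| = 13


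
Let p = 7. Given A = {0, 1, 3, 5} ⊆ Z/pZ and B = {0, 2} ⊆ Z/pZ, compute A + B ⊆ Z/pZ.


Work in Z/7Z: reduce every sum a + b modulo 7.
Enumerate all 8 pairs:
a = 0: 0+0=0, 0+2=2
a = 1: 1+0=1, 1+2=3
a = 3: 3+0=3, 3+2=5
a = 5: 5+0=5, 5+2=0
Distinct residues collected: {0, 1, 2, 3, 5}
|A + B| = 5 (out of 7 total residues).

A + B = {0, 1, 2, 3, 5}


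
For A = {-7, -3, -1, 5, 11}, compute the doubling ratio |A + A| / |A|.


|A| = 5.
Compute A + A by enumerating all 25 pairs.
A + A = {-14, -10, -8, -6, -4, -2, 2, 4, 8, 10, 16, 22}, so |A + A| = 12.
K = |A + A| / |A| = 12/5 (already in lowest terms) ≈ 2.4000.
Reference: AP of size 5 gives K = 9/5 ≈ 1.8000; a fully generic set of size 5 gives K ≈ 3.0000.

|A| = 5, |A + A| = 12, K = 12/5.


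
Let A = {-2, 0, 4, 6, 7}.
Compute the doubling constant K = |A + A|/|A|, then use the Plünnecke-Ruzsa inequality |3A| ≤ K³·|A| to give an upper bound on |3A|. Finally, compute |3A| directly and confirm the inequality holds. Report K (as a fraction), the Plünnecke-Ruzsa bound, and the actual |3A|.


|A| = 5.
Step 1: Compute A + A by enumerating all 25 pairs.
A + A = {-4, -2, 0, 2, 4, 5, 6, 7, 8, 10, 11, 12, 13, 14}, so |A + A| = 14.
Step 2: Doubling constant K = |A + A|/|A| = 14/5 = 14/5 ≈ 2.8000.
Step 3: Plünnecke-Ruzsa gives |3A| ≤ K³·|A| = (2.8000)³ · 5 ≈ 109.7600.
Step 4: Compute 3A = A + A + A directly by enumerating all triples (a,b,c) ∈ A³; |3A| = 24.
Step 5: Check 24 ≤ 109.7600? Yes ✓.

K = 14/5, Plünnecke-Ruzsa bound K³|A| ≈ 109.7600, |3A| = 24, inequality holds.


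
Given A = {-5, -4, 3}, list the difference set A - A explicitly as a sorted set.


A - A = {a - a' : a, a' ∈ A}.
Compute a - a' for each ordered pair (a, a'):
a = -5: -5--5=0, -5--4=-1, -5-3=-8
a = -4: -4--5=1, -4--4=0, -4-3=-7
a = 3: 3--5=8, 3--4=7, 3-3=0
Collecting distinct values (and noting 0 appears from a-a):
A - A = {-8, -7, -1, 0, 1, 7, 8}
|A - A| = 7

A - A = {-8, -7, -1, 0, 1, 7, 8}


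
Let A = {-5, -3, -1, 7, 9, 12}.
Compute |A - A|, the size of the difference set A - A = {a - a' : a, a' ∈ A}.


A - A = {a - a' : a, a' ∈ A}; |A| = 6.
Bounds: 2|A|-1 ≤ |A - A| ≤ |A|² - |A| + 1, i.e. 11 ≤ |A - A| ≤ 31.
Note: 0 ∈ A - A always (from a - a). The set is symmetric: if d ∈ A - A then -d ∈ A - A.
Enumerate nonzero differences d = a - a' with a > a' (then include -d):
Positive differences: {2, 3, 4, 5, 8, 10, 12, 13, 14, 15, 17}
Full difference set: {0} ∪ (positive diffs) ∪ (negative diffs).
|A - A| = 1 + 2·11 = 23 (matches direct enumeration: 23).

|A - A| = 23


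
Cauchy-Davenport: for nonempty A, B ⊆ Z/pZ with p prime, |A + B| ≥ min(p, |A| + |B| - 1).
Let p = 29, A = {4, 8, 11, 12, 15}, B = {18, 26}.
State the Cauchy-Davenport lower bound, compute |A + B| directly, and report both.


Cauchy-Davenport: |A + B| ≥ min(p, |A| + |B| - 1) for A, B nonempty in Z/pZ.
|A| = 5, |B| = 2, p = 29.
CD lower bound = min(29, 5 + 2 - 1) = min(29, 6) = 6.
Compute A + B mod 29 directly:
a = 4: 4+18=22, 4+26=1
a = 8: 8+18=26, 8+26=5
a = 11: 11+18=0, 11+26=8
a = 12: 12+18=1, 12+26=9
a = 15: 15+18=4, 15+26=12
A + B = {0, 1, 4, 5, 8, 9, 12, 22, 26}, so |A + B| = 9.
Verify: 9 ≥ 6? Yes ✓.

CD lower bound = 6, actual |A + B| = 9.


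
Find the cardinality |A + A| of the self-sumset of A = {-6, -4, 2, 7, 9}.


A + A = {a + a' : a, a' ∈ A}; |A| = 5.
General bounds: 2|A| - 1 ≤ |A + A| ≤ |A|(|A|+1)/2, i.e. 9 ≤ |A + A| ≤ 15.
Lower bound 2|A|-1 is attained iff A is an arithmetic progression.
Enumerate sums a + a' for a ≤ a' (symmetric, so this suffices):
a = -6: -6+-6=-12, -6+-4=-10, -6+2=-4, -6+7=1, -6+9=3
a = -4: -4+-4=-8, -4+2=-2, -4+7=3, -4+9=5
a = 2: 2+2=4, 2+7=9, 2+9=11
a = 7: 7+7=14, 7+9=16
a = 9: 9+9=18
Distinct sums: {-12, -10, -8, -4, -2, 1, 3, 4, 5, 9, 11, 14, 16, 18}
|A + A| = 14

|A + A| = 14


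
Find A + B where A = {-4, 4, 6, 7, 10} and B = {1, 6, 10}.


A + B = {a + b : a ∈ A, b ∈ B}.
Enumerate all |A|·|B| = 5·3 = 15 pairs (a, b) and collect distinct sums.
a = -4: -4+1=-3, -4+6=2, -4+10=6
a = 4: 4+1=5, 4+6=10, 4+10=14
a = 6: 6+1=7, 6+6=12, 6+10=16
a = 7: 7+1=8, 7+6=13, 7+10=17
a = 10: 10+1=11, 10+6=16, 10+10=20
Collecting distinct sums: A + B = {-3, 2, 5, 6, 7, 8, 10, 11, 12, 13, 14, 16, 17, 20}
|A + B| = 14

A + B = {-3, 2, 5, 6, 7, 8, 10, 11, 12, 13, 14, 16, 17, 20}


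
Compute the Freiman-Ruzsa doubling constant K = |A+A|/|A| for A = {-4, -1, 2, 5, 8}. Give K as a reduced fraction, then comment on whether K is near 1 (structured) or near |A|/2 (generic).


|A| = 5.
Compute A + A by enumerating all 25 pairs.
A + A = {-8, -5, -2, 1, 4, 7, 10, 13, 16}, so |A + A| = 9.
K = |A + A| / |A| = 9/5 (already in lowest terms) ≈ 1.8000.
Reference: AP of size 5 gives K = 9/5 ≈ 1.8000; a fully generic set of size 5 gives K ≈ 3.0000.

|A| = 5, |A + A| = 9, K = 9/5.


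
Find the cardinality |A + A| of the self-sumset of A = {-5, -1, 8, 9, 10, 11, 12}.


A + A = {a + a' : a, a' ∈ A}; |A| = 7.
General bounds: 2|A| - 1 ≤ |A + A| ≤ |A|(|A|+1)/2, i.e. 13 ≤ |A + A| ≤ 28.
Lower bound 2|A|-1 is attained iff A is an arithmetic progression.
Enumerate sums a + a' for a ≤ a' (symmetric, so this suffices):
a = -5: -5+-5=-10, -5+-1=-6, -5+8=3, -5+9=4, -5+10=5, -5+11=6, -5+12=7
a = -1: -1+-1=-2, -1+8=7, -1+9=8, -1+10=9, -1+11=10, -1+12=11
a = 8: 8+8=16, 8+9=17, 8+10=18, 8+11=19, 8+12=20
a = 9: 9+9=18, 9+10=19, 9+11=20, 9+12=21
a = 10: 10+10=20, 10+11=21, 10+12=22
a = 11: 11+11=22, 11+12=23
a = 12: 12+12=24
Distinct sums: {-10, -6, -2, 3, 4, 5, 6, 7, 8, 9, 10, 11, 16, 17, 18, 19, 20, 21, 22, 23, 24}
|A + A| = 21

|A + A| = 21


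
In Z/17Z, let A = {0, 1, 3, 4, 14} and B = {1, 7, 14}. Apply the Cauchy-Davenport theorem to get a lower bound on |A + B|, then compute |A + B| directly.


Cauchy-Davenport: |A + B| ≥ min(p, |A| + |B| - 1) for A, B nonempty in Z/pZ.
|A| = 5, |B| = 3, p = 17.
CD lower bound = min(17, 5 + 3 - 1) = min(17, 7) = 7.
Compute A + B mod 17 directly:
a = 0: 0+1=1, 0+7=7, 0+14=14
a = 1: 1+1=2, 1+7=8, 1+14=15
a = 3: 3+1=4, 3+7=10, 3+14=0
a = 4: 4+1=5, 4+7=11, 4+14=1
a = 14: 14+1=15, 14+7=4, 14+14=11
A + B = {0, 1, 2, 4, 5, 7, 8, 10, 11, 14, 15}, so |A + B| = 11.
Verify: 11 ≥ 7? Yes ✓.

CD lower bound = 7, actual |A + B| = 11.


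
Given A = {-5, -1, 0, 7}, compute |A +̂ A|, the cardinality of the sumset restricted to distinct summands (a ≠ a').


Restricted sumset: A +̂ A = {a + a' : a ∈ A, a' ∈ A, a ≠ a'}.
Equivalently, take A + A and drop any sum 2a that is achievable ONLY as a + a for a ∈ A (i.e. sums representable only with equal summands).
Enumerate pairs (a, a') with a < a' (symmetric, so each unordered pair gives one sum; this covers all a ≠ a'):
  -5 + -1 = -6
  -5 + 0 = -5
  -5 + 7 = 2
  -1 + 0 = -1
  -1 + 7 = 6
  0 + 7 = 7
Collected distinct sums: {-6, -5, -1, 2, 6, 7}
|A +̂ A| = 6
(Reference bound: |A +̂ A| ≥ 2|A| - 3 for |A| ≥ 2, with |A| = 4 giving ≥ 5.)

|A +̂ A| = 6


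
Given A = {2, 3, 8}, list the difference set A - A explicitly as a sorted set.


A - A = {a - a' : a, a' ∈ A}.
Compute a - a' for each ordered pair (a, a'):
a = 2: 2-2=0, 2-3=-1, 2-8=-6
a = 3: 3-2=1, 3-3=0, 3-8=-5
a = 8: 8-2=6, 8-3=5, 8-8=0
Collecting distinct values (and noting 0 appears from a-a):
A - A = {-6, -5, -1, 0, 1, 5, 6}
|A - A| = 7

A - A = {-6, -5, -1, 0, 1, 5, 6}


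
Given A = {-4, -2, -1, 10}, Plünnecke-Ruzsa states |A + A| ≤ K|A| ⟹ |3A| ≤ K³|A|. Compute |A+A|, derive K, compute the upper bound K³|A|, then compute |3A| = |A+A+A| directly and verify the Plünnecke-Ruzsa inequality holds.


|A| = 4.
Step 1: Compute A + A by enumerating all 16 pairs.
A + A = {-8, -6, -5, -4, -3, -2, 6, 8, 9, 20}, so |A + A| = 10.
Step 2: Doubling constant K = |A + A|/|A| = 10/4 = 10/4 ≈ 2.5000.
Step 3: Plünnecke-Ruzsa gives |3A| ≤ K³·|A| = (2.5000)³ · 4 ≈ 62.5000.
Step 4: Compute 3A = A + A + A directly by enumerating all triples (a,b,c) ∈ A³; |3A| = 19.
Step 5: Check 19 ≤ 62.5000? Yes ✓.

K = 10/4, Plünnecke-Ruzsa bound K³|A| ≈ 62.5000, |3A| = 19, inequality holds.


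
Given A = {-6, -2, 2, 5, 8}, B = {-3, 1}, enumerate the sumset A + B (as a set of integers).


A + B = {a + b : a ∈ A, b ∈ B}.
Enumerate all |A|·|B| = 5·2 = 10 pairs (a, b) and collect distinct sums.
a = -6: -6+-3=-9, -6+1=-5
a = -2: -2+-3=-5, -2+1=-1
a = 2: 2+-3=-1, 2+1=3
a = 5: 5+-3=2, 5+1=6
a = 8: 8+-3=5, 8+1=9
Collecting distinct sums: A + B = {-9, -5, -1, 2, 3, 5, 6, 9}
|A + B| = 8

A + B = {-9, -5, -1, 2, 3, 5, 6, 9}


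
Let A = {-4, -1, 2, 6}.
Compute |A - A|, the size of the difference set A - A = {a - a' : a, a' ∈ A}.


A - A = {a - a' : a, a' ∈ A}; |A| = 4.
Bounds: 2|A|-1 ≤ |A - A| ≤ |A|² - |A| + 1, i.e. 7 ≤ |A - A| ≤ 13.
Note: 0 ∈ A - A always (from a - a). The set is symmetric: if d ∈ A - A then -d ∈ A - A.
Enumerate nonzero differences d = a - a' with a > a' (then include -d):
Positive differences: {3, 4, 6, 7, 10}
Full difference set: {0} ∪ (positive diffs) ∪ (negative diffs).
|A - A| = 1 + 2·5 = 11 (matches direct enumeration: 11).

|A - A| = 11


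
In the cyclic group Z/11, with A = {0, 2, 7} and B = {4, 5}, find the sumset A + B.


Work in Z/11Z: reduce every sum a + b modulo 11.
Enumerate all 6 pairs:
a = 0: 0+4=4, 0+5=5
a = 2: 2+4=6, 2+5=7
a = 7: 7+4=0, 7+5=1
Distinct residues collected: {0, 1, 4, 5, 6, 7}
|A + B| = 6 (out of 11 total residues).

A + B = {0, 1, 4, 5, 6, 7}


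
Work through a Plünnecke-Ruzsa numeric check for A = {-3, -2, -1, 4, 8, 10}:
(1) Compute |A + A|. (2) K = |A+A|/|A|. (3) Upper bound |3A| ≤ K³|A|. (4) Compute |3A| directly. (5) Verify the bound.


|A| = 6.
Step 1: Compute A + A by enumerating all 36 pairs.
A + A = {-6, -5, -4, -3, -2, 1, 2, 3, 5, 6, 7, 8, 9, 12, 14, 16, 18, 20}, so |A + A| = 18.
Step 2: Doubling constant K = |A + A|/|A| = 18/6 = 18/6 ≈ 3.0000.
Step 3: Plünnecke-Ruzsa gives |3A| ≤ K³·|A| = (3.0000)³ · 6 ≈ 162.0000.
Step 4: Compute 3A = A + A + A directly by enumerating all triples (a,b,c) ∈ A³; |3A| = 35.
Step 5: Check 35 ≤ 162.0000? Yes ✓.

K = 18/6, Plünnecke-Ruzsa bound K³|A| ≈ 162.0000, |3A| = 35, inequality holds.


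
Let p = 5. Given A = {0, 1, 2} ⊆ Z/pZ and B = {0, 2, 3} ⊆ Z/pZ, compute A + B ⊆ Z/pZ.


Work in Z/5Z: reduce every sum a + b modulo 5.
Enumerate all 9 pairs:
a = 0: 0+0=0, 0+2=2, 0+3=3
a = 1: 1+0=1, 1+2=3, 1+3=4
a = 2: 2+0=2, 2+2=4, 2+3=0
Distinct residues collected: {0, 1, 2, 3, 4}
|A + B| = 5 (out of 5 total residues).

A + B = {0, 1, 2, 3, 4}


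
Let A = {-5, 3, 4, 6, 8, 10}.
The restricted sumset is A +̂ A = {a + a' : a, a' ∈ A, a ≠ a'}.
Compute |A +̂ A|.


Restricted sumset: A +̂ A = {a + a' : a ∈ A, a' ∈ A, a ≠ a'}.
Equivalently, take A + A and drop any sum 2a that is achievable ONLY as a + a for a ∈ A (i.e. sums representable only with equal summands).
Enumerate pairs (a, a') with a < a' (symmetric, so each unordered pair gives one sum; this covers all a ≠ a'):
  -5 + 3 = -2
  -5 + 4 = -1
  -5 + 6 = 1
  -5 + 8 = 3
  -5 + 10 = 5
  3 + 4 = 7
  3 + 6 = 9
  3 + 8 = 11
  3 + 10 = 13
  4 + 6 = 10
  4 + 8 = 12
  4 + 10 = 14
  6 + 8 = 14
  6 + 10 = 16
  8 + 10 = 18
Collected distinct sums: {-2, -1, 1, 3, 5, 7, 9, 10, 11, 12, 13, 14, 16, 18}
|A +̂ A| = 14
(Reference bound: |A +̂ A| ≥ 2|A| - 3 for |A| ≥ 2, with |A| = 6 giving ≥ 9.)

|A +̂ A| = 14


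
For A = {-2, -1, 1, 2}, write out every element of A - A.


A - A = {a - a' : a, a' ∈ A}.
Compute a - a' for each ordered pair (a, a'):
a = -2: -2--2=0, -2--1=-1, -2-1=-3, -2-2=-4
a = -1: -1--2=1, -1--1=0, -1-1=-2, -1-2=-3
a = 1: 1--2=3, 1--1=2, 1-1=0, 1-2=-1
a = 2: 2--2=4, 2--1=3, 2-1=1, 2-2=0
Collecting distinct values (and noting 0 appears from a-a):
A - A = {-4, -3, -2, -1, 0, 1, 2, 3, 4}
|A - A| = 9

A - A = {-4, -3, -2, -1, 0, 1, 2, 3, 4}


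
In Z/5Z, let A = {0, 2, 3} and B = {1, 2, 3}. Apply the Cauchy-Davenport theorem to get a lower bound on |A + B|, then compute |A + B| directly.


Cauchy-Davenport: |A + B| ≥ min(p, |A| + |B| - 1) for A, B nonempty in Z/pZ.
|A| = 3, |B| = 3, p = 5.
CD lower bound = min(5, 3 + 3 - 1) = min(5, 5) = 5.
Compute A + B mod 5 directly:
a = 0: 0+1=1, 0+2=2, 0+3=3
a = 2: 2+1=3, 2+2=4, 2+3=0
a = 3: 3+1=4, 3+2=0, 3+3=1
A + B = {0, 1, 2, 3, 4}, so |A + B| = 5.
Verify: 5 ≥ 5? Yes ✓.

CD lower bound = 5, actual |A + B| = 5.


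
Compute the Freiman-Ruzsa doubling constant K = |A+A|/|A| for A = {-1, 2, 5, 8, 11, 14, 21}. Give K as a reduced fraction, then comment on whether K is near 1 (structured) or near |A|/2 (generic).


|A| = 7.
Compute A + A by enumerating all 49 pairs.
A + A = {-2, 1, 4, 7, 10, 13, 16, 19, 20, 22, 23, 25, 26, 28, 29, 32, 35, 42}, so |A + A| = 18.
K = |A + A| / |A| = 18/7 (already in lowest terms) ≈ 2.5714.
Reference: AP of size 7 gives K = 13/7 ≈ 1.8571; a fully generic set of size 7 gives K ≈ 4.0000.

|A| = 7, |A + A| = 18, K = 18/7.


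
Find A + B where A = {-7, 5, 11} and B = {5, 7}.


A + B = {a + b : a ∈ A, b ∈ B}.
Enumerate all |A|·|B| = 3·2 = 6 pairs (a, b) and collect distinct sums.
a = -7: -7+5=-2, -7+7=0
a = 5: 5+5=10, 5+7=12
a = 11: 11+5=16, 11+7=18
Collecting distinct sums: A + B = {-2, 0, 10, 12, 16, 18}
|A + B| = 6

A + B = {-2, 0, 10, 12, 16, 18}


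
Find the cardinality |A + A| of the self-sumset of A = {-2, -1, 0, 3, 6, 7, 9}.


A + A = {a + a' : a, a' ∈ A}; |A| = 7.
General bounds: 2|A| - 1 ≤ |A + A| ≤ |A|(|A|+1)/2, i.e. 13 ≤ |A + A| ≤ 28.
Lower bound 2|A|-1 is attained iff A is an arithmetic progression.
Enumerate sums a + a' for a ≤ a' (symmetric, so this suffices):
a = -2: -2+-2=-4, -2+-1=-3, -2+0=-2, -2+3=1, -2+6=4, -2+7=5, -2+9=7
a = -1: -1+-1=-2, -1+0=-1, -1+3=2, -1+6=5, -1+7=6, -1+9=8
a = 0: 0+0=0, 0+3=3, 0+6=6, 0+7=7, 0+9=9
a = 3: 3+3=6, 3+6=9, 3+7=10, 3+9=12
a = 6: 6+6=12, 6+7=13, 6+9=15
a = 7: 7+7=14, 7+9=16
a = 9: 9+9=18
Distinct sums: {-4, -3, -2, -1, 0, 1, 2, 3, 4, 5, 6, 7, 8, 9, 10, 12, 13, 14, 15, 16, 18}
|A + A| = 21

|A + A| = 21


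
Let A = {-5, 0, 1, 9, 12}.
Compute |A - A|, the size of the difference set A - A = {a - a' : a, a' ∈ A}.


A - A = {a - a' : a, a' ∈ A}; |A| = 5.
Bounds: 2|A|-1 ≤ |A - A| ≤ |A|² - |A| + 1, i.e. 9 ≤ |A - A| ≤ 21.
Note: 0 ∈ A - A always (from a - a). The set is symmetric: if d ∈ A - A then -d ∈ A - A.
Enumerate nonzero differences d = a - a' with a > a' (then include -d):
Positive differences: {1, 3, 5, 6, 8, 9, 11, 12, 14, 17}
Full difference set: {0} ∪ (positive diffs) ∪ (negative diffs).
|A - A| = 1 + 2·10 = 21 (matches direct enumeration: 21).

|A - A| = 21


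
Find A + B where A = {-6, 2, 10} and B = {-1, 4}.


A + B = {a + b : a ∈ A, b ∈ B}.
Enumerate all |A|·|B| = 3·2 = 6 pairs (a, b) and collect distinct sums.
a = -6: -6+-1=-7, -6+4=-2
a = 2: 2+-1=1, 2+4=6
a = 10: 10+-1=9, 10+4=14
Collecting distinct sums: A + B = {-7, -2, 1, 6, 9, 14}
|A + B| = 6

A + B = {-7, -2, 1, 6, 9, 14}


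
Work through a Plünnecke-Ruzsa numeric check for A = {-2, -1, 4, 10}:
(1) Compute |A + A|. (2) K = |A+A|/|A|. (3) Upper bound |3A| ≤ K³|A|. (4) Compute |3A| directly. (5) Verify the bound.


|A| = 4.
Step 1: Compute A + A by enumerating all 16 pairs.
A + A = {-4, -3, -2, 2, 3, 8, 9, 14, 20}, so |A + A| = 9.
Step 2: Doubling constant K = |A + A|/|A| = 9/4 = 9/4 ≈ 2.2500.
Step 3: Plünnecke-Ruzsa gives |3A| ≤ K³·|A| = (2.2500)³ · 4 ≈ 45.5625.
Step 4: Compute 3A = A + A + A directly by enumerating all triples (a,b,c) ∈ A³; |3A| = 16.
Step 5: Check 16 ≤ 45.5625? Yes ✓.

K = 9/4, Plünnecke-Ruzsa bound K³|A| ≈ 45.5625, |3A| = 16, inequality holds.


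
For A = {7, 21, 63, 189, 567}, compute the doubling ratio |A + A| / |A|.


|A| = 5.
Compute A + A by enumerating all 25 pairs.
A + A = {14, 28, 42, 70, 84, 126, 196, 210, 252, 378, 574, 588, 630, 756, 1134}, so |A + A| = 15.
K = |A + A| / |A| = 15/5 = 3/1 ≈ 3.0000.
Reference: AP of size 5 gives K = 9/5 ≈ 1.8000; a fully generic set of size 5 gives K ≈ 3.0000.

|A| = 5, |A + A| = 15, K = 15/5 = 3/1.


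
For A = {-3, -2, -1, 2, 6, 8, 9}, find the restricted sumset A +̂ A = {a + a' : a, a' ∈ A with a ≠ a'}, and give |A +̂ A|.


Restricted sumset: A +̂ A = {a + a' : a ∈ A, a' ∈ A, a ≠ a'}.
Equivalently, take A + A and drop any sum 2a that is achievable ONLY as a + a for a ∈ A (i.e. sums representable only with equal summands).
Enumerate pairs (a, a') with a < a' (symmetric, so each unordered pair gives one sum; this covers all a ≠ a'):
  -3 + -2 = -5
  -3 + -1 = -4
  -3 + 2 = -1
  -3 + 6 = 3
  -3 + 8 = 5
  -3 + 9 = 6
  -2 + -1 = -3
  -2 + 2 = 0
  -2 + 6 = 4
  -2 + 8 = 6
  -2 + 9 = 7
  -1 + 2 = 1
  -1 + 6 = 5
  -1 + 8 = 7
  -1 + 9 = 8
  2 + 6 = 8
  2 + 8 = 10
  2 + 9 = 11
  6 + 8 = 14
  6 + 9 = 15
  8 + 9 = 17
Collected distinct sums: {-5, -4, -3, -1, 0, 1, 3, 4, 5, 6, 7, 8, 10, 11, 14, 15, 17}
|A +̂ A| = 17
(Reference bound: |A +̂ A| ≥ 2|A| - 3 for |A| ≥ 2, with |A| = 7 giving ≥ 11.)

|A +̂ A| = 17


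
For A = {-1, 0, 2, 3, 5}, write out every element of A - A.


A - A = {a - a' : a, a' ∈ A}.
Compute a - a' for each ordered pair (a, a'):
a = -1: -1--1=0, -1-0=-1, -1-2=-3, -1-3=-4, -1-5=-6
a = 0: 0--1=1, 0-0=0, 0-2=-2, 0-3=-3, 0-5=-5
a = 2: 2--1=3, 2-0=2, 2-2=0, 2-3=-1, 2-5=-3
a = 3: 3--1=4, 3-0=3, 3-2=1, 3-3=0, 3-5=-2
a = 5: 5--1=6, 5-0=5, 5-2=3, 5-3=2, 5-5=0
Collecting distinct values (and noting 0 appears from a-a):
A - A = {-6, -5, -4, -3, -2, -1, 0, 1, 2, 3, 4, 5, 6}
|A - A| = 13

A - A = {-6, -5, -4, -3, -2, -1, 0, 1, 2, 3, 4, 5, 6}


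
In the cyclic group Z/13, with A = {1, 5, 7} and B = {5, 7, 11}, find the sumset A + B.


Work in Z/13Z: reduce every sum a + b modulo 13.
Enumerate all 9 pairs:
a = 1: 1+5=6, 1+7=8, 1+11=12
a = 5: 5+5=10, 5+7=12, 5+11=3
a = 7: 7+5=12, 7+7=1, 7+11=5
Distinct residues collected: {1, 3, 5, 6, 8, 10, 12}
|A + B| = 7 (out of 13 total residues).

A + B = {1, 3, 5, 6, 8, 10, 12}


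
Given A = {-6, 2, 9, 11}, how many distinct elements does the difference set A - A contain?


A - A = {a - a' : a, a' ∈ A}; |A| = 4.
Bounds: 2|A|-1 ≤ |A - A| ≤ |A|² - |A| + 1, i.e. 7 ≤ |A - A| ≤ 13.
Note: 0 ∈ A - A always (from a - a). The set is symmetric: if d ∈ A - A then -d ∈ A - A.
Enumerate nonzero differences d = a - a' with a > a' (then include -d):
Positive differences: {2, 7, 8, 9, 15, 17}
Full difference set: {0} ∪ (positive diffs) ∪ (negative diffs).
|A - A| = 1 + 2·6 = 13 (matches direct enumeration: 13).

|A - A| = 13


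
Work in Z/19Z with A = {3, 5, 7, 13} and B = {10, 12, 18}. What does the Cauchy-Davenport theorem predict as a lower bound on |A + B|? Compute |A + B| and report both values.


Cauchy-Davenport: |A + B| ≥ min(p, |A| + |B| - 1) for A, B nonempty in Z/pZ.
|A| = 4, |B| = 3, p = 19.
CD lower bound = min(19, 4 + 3 - 1) = min(19, 6) = 6.
Compute A + B mod 19 directly:
a = 3: 3+10=13, 3+12=15, 3+18=2
a = 5: 5+10=15, 5+12=17, 5+18=4
a = 7: 7+10=17, 7+12=0, 7+18=6
a = 13: 13+10=4, 13+12=6, 13+18=12
A + B = {0, 2, 4, 6, 12, 13, 15, 17}, so |A + B| = 8.
Verify: 8 ≥ 6? Yes ✓.

CD lower bound = 6, actual |A + B| = 8.


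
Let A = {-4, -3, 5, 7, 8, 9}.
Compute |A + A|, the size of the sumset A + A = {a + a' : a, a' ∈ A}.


A + A = {a + a' : a, a' ∈ A}; |A| = 6.
General bounds: 2|A| - 1 ≤ |A + A| ≤ |A|(|A|+1)/2, i.e. 11 ≤ |A + A| ≤ 21.
Lower bound 2|A|-1 is attained iff A is an arithmetic progression.
Enumerate sums a + a' for a ≤ a' (symmetric, so this suffices):
a = -4: -4+-4=-8, -4+-3=-7, -4+5=1, -4+7=3, -4+8=4, -4+9=5
a = -3: -3+-3=-6, -3+5=2, -3+7=4, -3+8=5, -3+9=6
a = 5: 5+5=10, 5+7=12, 5+8=13, 5+9=14
a = 7: 7+7=14, 7+8=15, 7+9=16
a = 8: 8+8=16, 8+9=17
a = 9: 9+9=18
Distinct sums: {-8, -7, -6, 1, 2, 3, 4, 5, 6, 10, 12, 13, 14, 15, 16, 17, 18}
|A + A| = 17

|A + A| = 17


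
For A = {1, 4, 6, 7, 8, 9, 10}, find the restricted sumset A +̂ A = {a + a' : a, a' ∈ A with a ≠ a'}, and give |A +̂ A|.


Restricted sumset: A +̂ A = {a + a' : a ∈ A, a' ∈ A, a ≠ a'}.
Equivalently, take A + A and drop any sum 2a that is achievable ONLY as a + a for a ∈ A (i.e. sums representable only with equal summands).
Enumerate pairs (a, a') with a < a' (symmetric, so each unordered pair gives one sum; this covers all a ≠ a'):
  1 + 4 = 5
  1 + 6 = 7
  1 + 7 = 8
  1 + 8 = 9
  1 + 9 = 10
  1 + 10 = 11
  4 + 6 = 10
  4 + 7 = 11
  4 + 8 = 12
  4 + 9 = 13
  4 + 10 = 14
  6 + 7 = 13
  6 + 8 = 14
  6 + 9 = 15
  6 + 10 = 16
  7 + 8 = 15
  7 + 9 = 16
  7 + 10 = 17
  8 + 9 = 17
  8 + 10 = 18
  9 + 10 = 19
Collected distinct sums: {5, 7, 8, 9, 10, 11, 12, 13, 14, 15, 16, 17, 18, 19}
|A +̂ A| = 14
(Reference bound: |A +̂ A| ≥ 2|A| - 3 for |A| ≥ 2, with |A| = 7 giving ≥ 11.)

|A +̂ A| = 14


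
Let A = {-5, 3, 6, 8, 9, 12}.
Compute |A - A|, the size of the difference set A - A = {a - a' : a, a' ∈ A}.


A - A = {a - a' : a, a' ∈ A}; |A| = 6.
Bounds: 2|A|-1 ≤ |A - A| ≤ |A|² - |A| + 1, i.e. 11 ≤ |A - A| ≤ 31.
Note: 0 ∈ A - A always (from a - a). The set is symmetric: if d ∈ A - A then -d ∈ A - A.
Enumerate nonzero differences d = a - a' with a > a' (then include -d):
Positive differences: {1, 2, 3, 4, 5, 6, 8, 9, 11, 13, 14, 17}
Full difference set: {0} ∪ (positive diffs) ∪ (negative diffs).
|A - A| = 1 + 2·12 = 25 (matches direct enumeration: 25).

|A - A| = 25


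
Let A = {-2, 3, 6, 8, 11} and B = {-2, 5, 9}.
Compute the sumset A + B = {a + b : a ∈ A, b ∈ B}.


A + B = {a + b : a ∈ A, b ∈ B}.
Enumerate all |A|·|B| = 5·3 = 15 pairs (a, b) and collect distinct sums.
a = -2: -2+-2=-4, -2+5=3, -2+9=7
a = 3: 3+-2=1, 3+5=8, 3+9=12
a = 6: 6+-2=4, 6+5=11, 6+9=15
a = 8: 8+-2=6, 8+5=13, 8+9=17
a = 11: 11+-2=9, 11+5=16, 11+9=20
Collecting distinct sums: A + B = {-4, 1, 3, 4, 6, 7, 8, 9, 11, 12, 13, 15, 16, 17, 20}
|A + B| = 15

A + B = {-4, 1, 3, 4, 6, 7, 8, 9, 11, 12, 13, 15, 16, 17, 20}


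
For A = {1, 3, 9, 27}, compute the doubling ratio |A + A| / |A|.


|A| = 4.
Compute A + A by enumerating all 16 pairs.
A + A = {2, 4, 6, 10, 12, 18, 28, 30, 36, 54}, so |A + A| = 10.
K = |A + A| / |A| = 10/4 = 5/2 ≈ 2.5000.
Reference: AP of size 4 gives K = 7/4 ≈ 1.7500; a fully generic set of size 4 gives K ≈ 2.5000.

|A| = 4, |A + A| = 10, K = 10/4 = 5/2.


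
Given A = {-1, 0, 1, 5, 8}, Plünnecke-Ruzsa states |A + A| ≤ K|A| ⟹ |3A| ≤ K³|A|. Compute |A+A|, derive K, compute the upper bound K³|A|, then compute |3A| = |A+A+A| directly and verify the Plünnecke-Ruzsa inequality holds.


|A| = 5.
Step 1: Compute A + A by enumerating all 25 pairs.
A + A = {-2, -1, 0, 1, 2, 4, 5, 6, 7, 8, 9, 10, 13, 16}, so |A + A| = 14.
Step 2: Doubling constant K = |A + A|/|A| = 14/5 = 14/5 ≈ 2.8000.
Step 3: Plünnecke-Ruzsa gives |3A| ≤ K³·|A| = (2.8000)³ · 5 ≈ 109.7600.
Step 4: Compute 3A = A + A + A directly by enumerating all triples (a,b,c) ∈ A³; |3A| = 24.
Step 5: Check 24 ≤ 109.7600? Yes ✓.

K = 14/5, Plünnecke-Ruzsa bound K³|A| ≈ 109.7600, |3A| = 24, inequality holds.


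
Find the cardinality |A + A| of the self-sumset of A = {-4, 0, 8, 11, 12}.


A + A = {a + a' : a, a' ∈ A}; |A| = 5.
General bounds: 2|A| - 1 ≤ |A + A| ≤ |A|(|A|+1)/2, i.e. 9 ≤ |A + A| ≤ 15.
Lower bound 2|A|-1 is attained iff A is an arithmetic progression.
Enumerate sums a + a' for a ≤ a' (symmetric, so this suffices):
a = -4: -4+-4=-8, -4+0=-4, -4+8=4, -4+11=7, -4+12=8
a = 0: 0+0=0, 0+8=8, 0+11=11, 0+12=12
a = 8: 8+8=16, 8+11=19, 8+12=20
a = 11: 11+11=22, 11+12=23
a = 12: 12+12=24
Distinct sums: {-8, -4, 0, 4, 7, 8, 11, 12, 16, 19, 20, 22, 23, 24}
|A + A| = 14

|A + A| = 14


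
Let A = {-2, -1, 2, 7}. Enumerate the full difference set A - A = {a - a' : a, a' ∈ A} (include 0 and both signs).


A - A = {a - a' : a, a' ∈ A}.
Compute a - a' for each ordered pair (a, a'):
a = -2: -2--2=0, -2--1=-1, -2-2=-4, -2-7=-9
a = -1: -1--2=1, -1--1=0, -1-2=-3, -1-7=-8
a = 2: 2--2=4, 2--1=3, 2-2=0, 2-7=-5
a = 7: 7--2=9, 7--1=8, 7-2=5, 7-7=0
Collecting distinct values (and noting 0 appears from a-a):
A - A = {-9, -8, -5, -4, -3, -1, 0, 1, 3, 4, 5, 8, 9}
|A - A| = 13

A - A = {-9, -8, -5, -4, -3, -1, 0, 1, 3, 4, 5, 8, 9}
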